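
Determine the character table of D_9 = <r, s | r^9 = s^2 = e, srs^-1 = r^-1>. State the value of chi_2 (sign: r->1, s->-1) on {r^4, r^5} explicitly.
Conjugacy classes: {e} of size 1, {r^1, r^8} of size 2, {r^2, r^7} of size 2, {r^3, r^6} of size 2, {r^4, r^5} of size 2, {s, sr, ..., sr^8} of size 9.
Character table:
  irrep \ class              {e} (size 1)  {r^1, r^8} (size 2)  {r^2, r^7} (size 2)  {r^3, r^6} (size 2)  {r^4, r^5} (size 2)  {s, sr, ..., sr^8} (size 9)
  chi_1 (triv)               1             1                    1                    1                    1                    1                          
  chi_2 (sign: r->1, s->-1)  1             1                    1                    1                    1                    -1                         
  chi_3 (2d, j=1)            2             2*cos(2*pi/9)        2*cos(4*pi/9)        -1                   -2*cos(pi/9)         0                          
  chi_4 (2d, j=2)            2             2*cos(4*pi/9)        -2*cos(pi/9)         -1                   2*cos(2*pi/9)        0                          
  chi_5 (2d, j=3)            2             -1                   -1                   2                    -1                   0                          
  chi_6 (2d, j=4)            2             -2*cos(pi/9)         2*cos(2*pi/9)        -1                   2*cos(4*pi/9)        0                          

Spot check: chi_2 (sign: r->1, s->-1) on {r^4, r^5} = 1.

Derivation: D_9 has order 2*9 = 18 with 6 conjugacy classes, hence 6 irreducibles. Sum of squared dims 1 + 1 + 4 + 4 + 4 + 4 = 18 = |G|. Linear characters come from the abelianisation; the 2-dimensional irreps have character r^k -> 2*cos(2*pi*j*k/9), reflections -> 0.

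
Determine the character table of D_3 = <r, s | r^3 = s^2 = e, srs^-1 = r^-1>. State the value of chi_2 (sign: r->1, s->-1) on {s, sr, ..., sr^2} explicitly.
Conjugacy classes: {e} of size 1, {r^1, r^2} of size 2, {s, sr, ..., sr^2} of size 3.
Character table:
  irrep \ class              {e} (size 1)  {r^1, r^2} (size 2)  {s, sr, ..., sr^2} (size 3)
  chi_1 (triv)               1             1                    1                          
  chi_2 (sign: r->1, s->-1)  1             1                    -1                         
  chi_3 (2d, j=1)            2             -1                   0                          

Spot check: chi_2 (sign: r->1, s->-1) on {s, sr, ..., sr^2} = -1.

D_3 has order 2*3 = 6 with 3 conjugacy classes, hence 3 irreducibles. Sum of squared dims 1 + 1 + 4 = 6 = |G|. Linear characters come from the abelianisation; the 2-dimensional irreps have character r^k -> 2*cos(2*pi*j*k/3), reflections -> 0.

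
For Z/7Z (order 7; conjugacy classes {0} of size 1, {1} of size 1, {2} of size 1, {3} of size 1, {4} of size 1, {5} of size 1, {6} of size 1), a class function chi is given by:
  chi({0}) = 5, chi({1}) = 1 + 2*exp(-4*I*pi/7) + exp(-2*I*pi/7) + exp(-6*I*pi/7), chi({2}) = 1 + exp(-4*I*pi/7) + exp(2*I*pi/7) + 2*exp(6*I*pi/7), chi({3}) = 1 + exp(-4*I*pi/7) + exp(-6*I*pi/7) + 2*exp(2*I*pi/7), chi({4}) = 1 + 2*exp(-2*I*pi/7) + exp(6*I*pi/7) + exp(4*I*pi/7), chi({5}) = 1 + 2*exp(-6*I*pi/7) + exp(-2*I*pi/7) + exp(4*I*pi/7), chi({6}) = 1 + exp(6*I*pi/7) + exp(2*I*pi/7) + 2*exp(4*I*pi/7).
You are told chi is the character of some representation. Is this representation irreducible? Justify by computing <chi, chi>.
Not irreducible (reducible): <chi, chi> = 7 > 1.

Solution. <chi, chi> = (1/|G|) sum_C |C| * |chi(C)|^2 = (1/7)[1*|5|^2 + 1*|1 + 2*exp(-4*I*pi/7) + exp(-2*I*pi/7) + exp(-6*I*pi/7)|^2 + 1*|1 + exp(-4*I*pi/7) + exp(2*I*pi/7) + 2*exp(6*I*pi/7)|^2 + 1*|1 + exp(-4*I*pi/7) + exp(-6*I*pi/7) + 2*exp(2*I*pi/7)|^2 + 1*|1 + 2*exp(-2*I*pi/7) + exp(6*I*pi/7) + exp(4*I*pi/7)|^2 + 1*|1 + 2*exp(-6*I*pi/7) + exp(-2*I*pi/7) + exp(4*I*pi/7)|^2 + 1*|1 + exp(6*I*pi/7) + exp(2*I*pi/7) + 2*exp(4*I*pi/7)|^2]
  = (1/7)[(25) + (7 + 5*exp(-2*I*pi/7) + 3*exp(-4*I*pi/7) + exp(-6*I*pi/7) + exp(6*I*pi/7) + 3*exp(4*I*pi/7) + 5*exp(2*I*pi/7)) + (7 + 5*exp(-4*I*pi/7) + 3*exp(-6*I*pi/7) + exp(-2*I*pi/7) + exp(2*I*pi/7) + 3*exp(6*I*pi/7) + 5*exp(4*I*pi/7)) + (7 + 3*exp(-2*I*pi/7) + 5*exp(-6*I*pi/7) + exp(-4*I*pi/7) + exp(4*I*pi/7) + 5*exp(6*I*pi/7) + 3*exp(2*I*pi/7)) + (7 + 3*exp(-2*I*pi/7) + 5*exp(-6*I*pi/7) + exp(-4*I*pi/7) + exp(4*I*pi/7) + 5*exp(6*I*pi/7) + 3*exp(2*I*pi/7)) + (7 + 5*exp(-4*I*pi/7) + 3*exp(-6*I*pi/7) + exp(-2*I*pi/7) + exp(2*I*pi/7) + 3*exp(6*I*pi/7) + 5*exp(4*I*pi/7)) + (7 + 5*exp(-2*I*pi/7) + 3*exp(-4*I*pi/7) + exp(-6*I*pi/7) + exp(6*I*pi/7) + 3*exp(4*I*pi/7) + 5*exp(2*I*pi/7))] = 49/7 = 7.
(Exp terms are combined using exp(i*s)*conj(exp(i*t)) = exp(i*(s-t)), and sums of them are collapsed using the identity that for every m > 1 the m distinct m-th roots of unity sum to 0, e.g. 1 + exp(2*I*pi/3) + exp(-2*I*pi/3) = 0.)
A character is irreducible iff <chi, chi> = 1, so this representation is reducible.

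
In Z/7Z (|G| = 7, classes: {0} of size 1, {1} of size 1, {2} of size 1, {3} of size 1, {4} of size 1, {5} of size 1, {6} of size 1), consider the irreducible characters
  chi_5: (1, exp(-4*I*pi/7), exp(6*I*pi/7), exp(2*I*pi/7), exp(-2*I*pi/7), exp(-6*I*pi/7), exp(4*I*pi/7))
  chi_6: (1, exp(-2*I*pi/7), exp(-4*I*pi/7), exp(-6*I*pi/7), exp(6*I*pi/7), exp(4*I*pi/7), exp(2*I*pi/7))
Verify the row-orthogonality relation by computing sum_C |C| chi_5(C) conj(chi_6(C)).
Sum = 0; so <chi_5, chi_6> = 0 (distinct irreducibles are orthogonal).

Working: Compute term by term over conjugacy classes (|C| * chi_5(C) * conj(chi_6(C))):
  1*(1)*conj(1) + 1*(exp(-4*I*pi/7))*conj(exp(-2*I*pi/7)) + 1*(exp(6*I*pi/7))*conj(exp(-4*I*pi/7)) + 1*(exp(2*I*pi/7))*conj(exp(-6*I*pi/7)) + 1*(exp(-2*I*pi/7))*conj(exp(6*I*pi/7)) + 1*(exp(-6*I*pi/7))*conj(exp(4*I*pi/7)) + 1*(exp(4*I*pi/7))*conj(exp(2*I*pi/7))
  = (1) + (exp(-2*I*pi/7)) + (exp(-4*I*pi/7)) + (exp(-6*I*pi/7)) + (exp(6*I*pi/7)) + (exp(4*I*pi/7)) + (exp(2*I*pi/7))
  = 0.
(Exp terms are combined using exp(i*s)*conj(exp(i*t)) = exp(i*(s-t)), and sums of them are collapsed using the identity that for every m > 1 the m distinct m-th roots of unity sum to 0, e.g. 1 + exp(2*I*pi/3) + exp(-2*I*pi/3) = 0.)
Dividing by |G| = 7 gives 0/7 = 0, matching the row-orthogonality relation <chi_5, chi_6> = [chi_5 = chi_6].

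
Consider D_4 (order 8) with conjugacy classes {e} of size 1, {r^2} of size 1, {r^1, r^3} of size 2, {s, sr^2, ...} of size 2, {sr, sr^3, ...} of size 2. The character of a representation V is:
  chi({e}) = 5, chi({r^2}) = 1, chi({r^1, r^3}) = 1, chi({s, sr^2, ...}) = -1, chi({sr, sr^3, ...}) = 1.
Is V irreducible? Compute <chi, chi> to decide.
Not irreducible (reducible): <chi, chi> = 4 > 1.

Justification: <chi, chi> = (1/|G|) sum_C |C| * |chi(C)|^2 = (1/8)[1*|5|^2 + 1*|1|^2 + 2*|1|^2 + 2*|-1|^2 + 2*|1|^2]
  = (1/8)[(25) + (1) + (2) + (2) + (2)] = 32/8 = 4.
A character is irreducible iff <chi, chi> = 1, so this representation is reducible.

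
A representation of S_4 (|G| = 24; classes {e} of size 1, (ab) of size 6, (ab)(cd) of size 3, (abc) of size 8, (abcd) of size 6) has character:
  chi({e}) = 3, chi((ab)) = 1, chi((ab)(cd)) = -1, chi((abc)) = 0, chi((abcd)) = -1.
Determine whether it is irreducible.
Irreducible: <chi, chi> = 1.

Derivation: <chi, chi> = (1/|G|) sum_C |C| * |chi(C)|^2 = (1/24)[1*|3|^2 + 6*|1|^2 + 3*|-1|^2 + 8*|0|^2 + 6*|-1|^2]
  = (1/24)[(9) + (6) + (3) + (0) + (6)] = 24/24 = 1.
A character is irreducible iff <chi, chi> = 1, so this representation is irreducible.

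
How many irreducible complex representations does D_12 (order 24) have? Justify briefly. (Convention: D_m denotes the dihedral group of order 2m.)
9

Working: The number of irreducible complex representations of a finite group equals its number of conjugacy classes. D_12 has 9 conjugacy classes (n/2 + 3 for n even), so D_12 (order 24) has exactly 9 irreducible complex representations.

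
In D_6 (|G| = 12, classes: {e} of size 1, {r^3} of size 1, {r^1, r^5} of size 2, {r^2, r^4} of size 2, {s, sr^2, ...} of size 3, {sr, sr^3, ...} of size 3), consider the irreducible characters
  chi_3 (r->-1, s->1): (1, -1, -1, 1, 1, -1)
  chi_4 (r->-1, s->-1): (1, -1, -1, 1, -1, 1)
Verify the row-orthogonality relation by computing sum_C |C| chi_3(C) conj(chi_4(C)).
Sum = 0; so <chi_3, chi_4> = 0 (distinct irreducibles are orthogonal).

Reasoning: Compute term by term over conjugacy classes (|C| * chi_3(C) * conj(chi_4(C))):
  1*(1)*conj(1) + 1*(-1)*conj(-1) + 2*(-1)*conj(-1) + 2*(1)*conj(1) + 3*(1)*conj(-1) + 3*(-1)*conj(1)
  = (1) + (1) + (2) + (2) + (-3) + (-3)
  = 0.
Dividing by |G| = 12 gives 0/12 = 0, matching the row-orthogonality relation <chi_3, chi_4> = [chi_3 = chi_4].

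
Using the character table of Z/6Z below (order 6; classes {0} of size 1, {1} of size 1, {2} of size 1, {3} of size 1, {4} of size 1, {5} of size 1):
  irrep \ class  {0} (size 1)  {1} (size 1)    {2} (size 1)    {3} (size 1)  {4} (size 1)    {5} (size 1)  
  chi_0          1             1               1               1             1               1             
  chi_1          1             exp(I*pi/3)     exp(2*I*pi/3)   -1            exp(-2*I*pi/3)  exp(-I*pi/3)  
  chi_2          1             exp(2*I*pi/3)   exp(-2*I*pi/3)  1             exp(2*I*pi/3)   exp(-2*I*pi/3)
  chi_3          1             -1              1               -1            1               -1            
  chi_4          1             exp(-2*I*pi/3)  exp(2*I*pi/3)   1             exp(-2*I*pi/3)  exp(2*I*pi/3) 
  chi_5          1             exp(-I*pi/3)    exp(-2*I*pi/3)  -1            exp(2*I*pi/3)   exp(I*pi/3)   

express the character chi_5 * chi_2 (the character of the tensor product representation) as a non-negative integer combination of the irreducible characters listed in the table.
chi_5 tensor chi_2 = chi_1 (all other irreducibles have multiplicity 0).

Derivation: The character of a tensor product is the pointwise product (chi_5 * chi_2)(C) = chi_5(C) * chi_2(C):
  {0}: (1)*(1), {1}: (exp(-I*pi/3))*(exp(2*I*pi/3)), {2}: (exp(-2*I*pi/3))*(exp(-2*I*pi/3)), {3}: (-1)*(1), {4}: (exp(2*I*pi/3))*(exp(2*I*pi/3)), {5}: (exp(I*pi/3))*(exp(-2*I*pi/3))
so (chi_5 * chi_2) takes values
  {0} -> 1, {1} -> exp(I*pi/3), {2} -> exp(2*I*pi/3), {3} -> -1, {4} -> exp(-2*I*pi/3), {5} -> exp(-I*pi/3).
Now take the inner product of this character with each irreducible chi from the table, <chi_5*chi_2, chi> = (1/6) sum_C |C| (chi_5*chi_2)(C) conj(chi(C)):
  <chi_5*chi_2, chi_0> = (1/6)[1*(1)*conj(1) + 1*(exp(I*pi/3))*conj(1) + 1*(exp(2*I*pi/3))*conj(1) + 1*(-1)*conj(1) + 1*(exp(-2*I*pi/3))*conj(1) + 1*(exp(-I*pi/3))*conj(1)]
      = (1/6)[(1) + (exp(I*pi/3)) + (exp(2*I*pi/3)) + (-1) + (exp(-2*I*pi/3)) + (exp(-I*pi/3))] = 0/6 = 0
  <chi_5*chi_2, chi_1> = (1/6)[1*(1)*conj(1) + 1*(exp(I*pi/3))*conj(exp(I*pi/3)) + 1*(exp(2*I*pi/3))*conj(exp(2*I*pi/3)) + 1*(-1)*conj(-1) + 1*(exp(-2*I*pi/3))*conj(exp(-2*I*pi/3)) + 1*(exp(-I*pi/3))*conj(exp(-I*pi/3))]
      = (1/6)[(1) + (1) + (1) + (1) + (1) + (1)] = 6/6 = 1
  <chi_5*chi_2, chi_2> = (1/6)[1*(1)*conj(1) + 1*(exp(I*pi/3))*conj(exp(2*I*pi/3)) + 1*(exp(2*I*pi/3))*conj(exp(-2*I*pi/3)) + 1*(-1)*conj(1) + 1*(exp(-2*I*pi/3))*conj(exp(2*I*pi/3)) + 1*(exp(-I*pi/3))*conj(exp(-2*I*pi/3))]
      = (1/6)[(1) + (exp(-I*pi/3)) + (exp(-2*I*pi/3)) + (-1) + (exp(2*I*pi/3)) + (exp(I*pi/3))] = 0/6 = 0
  <chi_5*chi_2, chi_3> = (1/6)[1*(1)*conj(1) + 1*(exp(I*pi/3))*conj(-1) + 1*(exp(2*I*pi/3))*conj(1) + 1*(-1)*conj(-1) + 1*(exp(-2*I*pi/3))*conj(1) + 1*(exp(-I*pi/3))*conj(-1)]
      = (1/6)[(1) + (-exp(I*pi/3)) + (exp(2*I*pi/3)) + (1) + (exp(-2*I*pi/3)) + (-exp(-I*pi/3))] = 0/6 = 0
  <chi_5*chi_2, chi_4> = (1/6)[1*(1)*conj(1) + 1*(exp(I*pi/3))*conj(exp(-2*I*pi/3)) + 1*(exp(2*I*pi/3))*conj(exp(2*I*pi/3)) + 1*(-1)*conj(1) + 1*(exp(-2*I*pi/3))*conj(exp(-2*I*pi/3)) + 1*(exp(-I*pi/3))*conj(exp(2*I*pi/3))]
      = (1/6)[(1) + (-1) + (1) + (-1) + (1) + (-1)] = 0/6 = 0
  <chi_5*chi_2, chi_5> = (1/6)[1*(1)*conj(1) + 1*(exp(I*pi/3))*conj(exp(-I*pi/3)) + 1*(exp(2*I*pi/3))*conj(exp(-2*I*pi/3)) + 1*(-1)*conj(-1) + 1*(exp(-2*I*pi/3))*conj(exp(2*I*pi/3)) + 1*(exp(-I*pi/3))*conj(exp(I*pi/3))]
      = (1/6)[(1) + (exp(2*I*pi/3)) + (exp(-2*I*pi/3)) + (1) + (exp(2*I*pi/3)) + (exp(-2*I*pi/3))] = 0/6 = 0
(Exp terms are combined using exp(i*s)*conj(exp(i*t)) = exp(i*(s-t)), and sums of them are collapsed using the identity that for every m > 1 the m distinct m-th roots of unity sum to 0, e.g. 1 + exp(2*I*pi/3) + exp(-2*I*pi/3) = 0.)
Hence the multiplicities are chi_1: 1. Dimension check: dim(chi_5)*dim(chi_2) = 1*1 = 1 and sum (mult * dim) = 1*1 = 1.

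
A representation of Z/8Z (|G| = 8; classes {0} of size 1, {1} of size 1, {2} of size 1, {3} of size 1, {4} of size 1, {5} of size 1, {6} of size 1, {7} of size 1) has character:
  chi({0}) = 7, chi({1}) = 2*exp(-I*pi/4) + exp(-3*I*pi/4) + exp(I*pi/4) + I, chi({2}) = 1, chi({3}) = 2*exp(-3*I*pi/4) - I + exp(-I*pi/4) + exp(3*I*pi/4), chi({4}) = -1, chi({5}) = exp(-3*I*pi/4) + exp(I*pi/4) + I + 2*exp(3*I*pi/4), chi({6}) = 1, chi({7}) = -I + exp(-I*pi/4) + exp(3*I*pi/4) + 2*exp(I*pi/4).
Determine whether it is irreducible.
Not irreducible (reducible): <chi, chi> = 9 > 1.

Reasoning: <chi, chi> = (1/|G|) sum_C |C| * |chi(C)|^2 = (1/8)[1*|7|^2 + 1*|2*exp(-I*pi/4) + exp(-3*I*pi/4) + exp(I*pi/4) + I|^2 + 1*|1|^2 + 1*|2*exp(-3*I*pi/4) - I + exp(-I*pi/4) + exp(3*I*pi/4)|^2 + 1*|-1|^2 + 1*|exp(-3*I*pi/4) + exp(I*pi/4) + I + 2*exp(3*I*pi/4)|^2 + 1*|1|^2 + 1*|-I + exp(-I*pi/4) + exp(3*I*pi/4) + 2*exp(I*pi/4)|^2]
  = (1/8)[(49) + (5 - exp(I*pi/4) + exp(-3*I*pi/4) - exp(-I*pi/4) + exp(3*I*pi/4)) + (1) + (5 - exp(3*I*pi/4) + exp(-I*pi/4) - exp(-3*I*pi/4) + exp(I*pi/4)) + (1) + (5 - exp(3*I*pi/4) + exp(-I*pi/4) - exp(-3*I*pi/4) + exp(I*pi/4)) + (1) + (5 - exp(I*pi/4) + exp(-3*I*pi/4) - exp(-I*pi/4) + exp(3*I*pi/4))] = 72/8 = 9.
(Exp terms are combined using exp(i*s)*conj(exp(i*t)) = exp(i*(s-t)), and sums of them are collapsed using the identity that for every m > 1 the m distinct m-th roots of unity sum to 0, e.g. 1 + exp(2*I*pi/3) + exp(-2*I*pi/3) = 0.)
A character is irreducible iff <chi, chi> = 1, so this representation is reducible.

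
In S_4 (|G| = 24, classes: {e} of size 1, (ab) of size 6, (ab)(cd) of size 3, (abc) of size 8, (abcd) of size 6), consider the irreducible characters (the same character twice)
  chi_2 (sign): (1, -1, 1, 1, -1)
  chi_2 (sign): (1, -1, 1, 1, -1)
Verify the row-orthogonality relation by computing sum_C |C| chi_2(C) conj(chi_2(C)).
Sum = 24 = |G| = 24; so <chi_2, chi_2> = 1 (norm-1 confirms irreducibility).

Working: Compute term by term over conjugacy classes (|C| * chi_2(C) * conj(chi_2(C))):
  1*(1)*conj(1) + 6*(-1)*conj(-1) + 3*(1)*conj(1) + 8*(1)*conj(1) + 6*(-1)*conj(-1)
  = (1) + (6) + (3) + (8) + (6)
  = 24.
Dividing by |G| = 24 gives 24/24 = 1, matching the row-orthogonality relation <chi_2, chi_2> = [chi_2 = chi_2].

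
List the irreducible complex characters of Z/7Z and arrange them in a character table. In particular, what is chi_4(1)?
Character table of Z/7Z (irreps indexed chi_0,...,chi_6 with chi_k(m) = zeta_7^(k*m), zeta_7 = exp(2*pi*i/7)):
  irrep \ class  {0} (size 1)  {1} (size 1)    {2} (size 1)    {3} (size 1)    {4} (size 1)    {5} (size 1)    {6} (size 1)  
  chi_0          1             1               1               1               1               1               1             
  chi_1          1             exp(2*I*pi/7)   exp(4*I*pi/7)   exp(6*I*pi/7)   exp(-6*I*pi/7)  exp(-4*I*pi/7)  exp(-2*I*pi/7)
  chi_2          1             exp(4*I*pi/7)   exp(-6*I*pi/7)  exp(-2*I*pi/7)  exp(2*I*pi/7)   exp(6*I*pi/7)   exp(-4*I*pi/7)
  chi_3          1             exp(6*I*pi/7)   exp(-2*I*pi/7)  exp(4*I*pi/7)   exp(-4*I*pi/7)  exp(2*I*pi/7)   exp(-6*I*pi/7)
  chi_4          1             exp(-6*I*pi/7)  exp(2*I*pi/7)   exp(-4*I*pi/7)  exp(4*I*pi/7)   exp(-2*I*pi/7)  exp(6*I*pi/7) 
  chi_5          1             exp(-4*I*pi/7)  exp(6*I*pi/7)   exp(2*I*pi/7)   exp(-2*I*pi/7)  exp(-6*I*pi/7)  exp(4*I*pi/7) 
  chi_6          1             exp(-2*I*pi/7)  exp(-4*I*pi/7)  exp(-6*I*pi/7)  exp(6*I*pi/7)   exp(4*I*pi/7)   exp(2*I*pi/7) 

Spot check: chi_4(1) = zeta_7^(4*1) = zeta_7^4 = exp(-6*I*pi/7).

Explanation: Z/7Z is abelian, so all 7 irreducible complex representations are 1-dimensional. They are given by chi_k(m) = zeta_7^(k*m) for k = 0,...,6. Row orthogonality: sum_m chi_k(m) conj(chi_l(m)) = 7 * [k = l].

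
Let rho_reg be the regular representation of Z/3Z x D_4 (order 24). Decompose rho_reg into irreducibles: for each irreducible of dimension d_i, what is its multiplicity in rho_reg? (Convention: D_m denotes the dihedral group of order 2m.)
Each irreducible V_i of dimension d_i appears with multiplicity d_i, i.e. rho_reg = (direct sum over all irreducibles V_i) d_i V_i. The irreducible dimensions for Z/3Z x D_4 are 1, 1, 1, 1, 1, 1, 1, 1, 1, 1, 1, 1, 2, 2, 2: 12 irreducibles of dimension 1, each with multiplicity 1; 3 irreducibles of dimension 2, each with multiplicity 2. Total dimension 12*1*1 + 3*2*2 = 24 = |G|.

Proof sketch: General theorem: in the regular representation of a finite group G, each irreducible appears with multiplicity equal to its dimension. Check: dim(rho_reg) = sum d_i^2 = 1 + 1 + 1 + 1 + 1 + 1 + 1 + 1 + 1 + 1 + 1 + 1 + 4 + 4 + 4 = 24 = |G|.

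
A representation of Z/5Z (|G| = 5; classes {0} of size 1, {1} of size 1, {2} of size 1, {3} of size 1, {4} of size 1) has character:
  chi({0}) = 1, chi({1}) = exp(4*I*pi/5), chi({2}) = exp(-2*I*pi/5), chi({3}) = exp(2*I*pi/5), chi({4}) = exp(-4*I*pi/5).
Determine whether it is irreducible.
Irreducible: <chi, chi> = 1.

Derivation: <chi, chi> = (1/|G|) sum_C |C| * |chi(C)|^2 = (1/5)[1*|1|^2 + 1*|exp(4*I*pi/5)|^2 + 1*|exp(-2*I*pi/5)|^2 + 1*|exp(2*I*pi/5)|^2 + 1*|exp(-4*I*pi/5)|^2]
  = (1/5)[(1) + (1) + (1) + (1) + (1)] = 5/5 = 1.
(Exp terms are combined using exp(i*s)*conj(exp(i*t)) = exp(i*(s-t)), and sums of them are collapsed using the identity that for every m > 1 the m distinct m-th roots of unity sum to 0, e.g. 1 + exp(2*I*pi/3) + exp(-2*I*pi/3) = 0.)
A character is irreducible iff <chi, chi> = 1, so this representation is irreducible.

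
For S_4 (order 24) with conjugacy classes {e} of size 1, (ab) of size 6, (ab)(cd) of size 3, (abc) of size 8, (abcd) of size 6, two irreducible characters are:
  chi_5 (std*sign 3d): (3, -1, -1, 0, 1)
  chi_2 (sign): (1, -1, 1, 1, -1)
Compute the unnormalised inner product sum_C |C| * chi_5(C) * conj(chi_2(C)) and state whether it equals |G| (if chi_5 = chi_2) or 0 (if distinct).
Sum = 0; so <chi_5, chi_2> = 0 (distinct irreducibles are orthogonal).

Why: Compute term by term over conjugacy classes (|C| * chi_5(C) * conj(chi_2(C))):
  1*(3)*conj(1) + 6*(-1)*conj(-1) + 3*(-1)*conj(1) + 8*(0)*conj(1) + 6*(1)*conj(-1)
  = (3) + (6) + (-3) + (0) + (-6)
  = 0.
Dividing by |G| = 24 gives 0/24 = 0, matching the row-orthogonality relation <chi_5, chi_2> = [chi_5 = chi_2].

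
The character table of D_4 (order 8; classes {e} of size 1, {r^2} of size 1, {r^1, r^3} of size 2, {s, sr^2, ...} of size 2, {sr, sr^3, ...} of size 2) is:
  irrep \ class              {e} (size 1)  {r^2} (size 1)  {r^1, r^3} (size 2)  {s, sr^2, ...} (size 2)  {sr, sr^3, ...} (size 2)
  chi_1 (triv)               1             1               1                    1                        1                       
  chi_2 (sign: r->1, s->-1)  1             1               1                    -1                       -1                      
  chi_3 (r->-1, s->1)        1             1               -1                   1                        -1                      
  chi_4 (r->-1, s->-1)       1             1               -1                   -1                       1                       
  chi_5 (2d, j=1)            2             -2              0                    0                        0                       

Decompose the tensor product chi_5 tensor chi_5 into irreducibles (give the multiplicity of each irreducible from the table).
chi_5 tensor chi_5 = chi_1 + chi_2 + chi_3 + chi_4 (all other irreducibles have multiplicity 0).

Proof sketch: The character of a tensor product is the pointwise product (chi_5 * chi_5)(C) = chi_5(C) * chi_5(C):
  {e}: (2)*(2), {r^2}: (-2)*(-2), {r^1, r^3}: (0)*(0), {s, sr^2, ...}: (0)*(0), {sr, sr^3, ...}: (0)*(0)
so (chi_5 * chi_5) takes values
  {e} -> 4, {r^2} -> 4, {r^1, r^3} -> 0, {s, sr^2, ...} -> 0, {sr, sr^3, ...} -> 0.
Now take the inner product of this character with each irreducible chi from the table, <chi_5*chi_5, chi> = (1/8) sum_C |C| (chi_5*chi_5)(C) conj(chi(C)):
  <chi_5*chi_5, chi_1> = (1/8)[1*(4)*conj(1) + 1*(4)*conj(1) + 2*(0)*conj(1) + 2*(0)*conj(1) + 2*(0)*conj(1)]
      = (1/8)[(4) + (4) + (0) + (0) + (0)] = 8/8 = 1
  <chi_5*chi_5, chi_2> = (1/8)[1*(4)*conj(1) + 1*(4)*conj(1) + 2*(0)*conj(1) + 2*(0)*conj(-1) + 2*(0)*conj(-1)]
      = (1/8)[(4) + (4) + (0) + (0) + (0)] = 8/8 = 1
  <chi_5*chi_5, chi_3> = (1/8)[1*(4)*conj(1) + 1*(4)*conj(1) + 2*(0)*conj(-1) + 2*(0)*conj(1) + 2*(0)*conj(-1)]
      = (1/8)[(4) + (4) + (0) + (0) + (0)] = 8/8 = 1
  <chi_5*chi_5, chi_4> = (1/8)[1*(4)*conj(1) + 1*(4)*conj(1) + 2*(0)*conj(-1) + 2*(0)*conj(-1) + 2*(0)*conj(1)]
      = (1/8)[(4) + (4) + (0) + (0) + (0)] = 8/8 = 1
  <chi_5*chi_5, chi_5> = (1/8)[1*(4)*conj(2) + 1*(4)*conj(-2) + 2*(0)*conj(0) + 2*(0)*conj(0) + 2*(0)*conj(0)]
      = (1/8)[(8) + (-8) + (0) + (0) + (0)] = 0/8 = 0
Hence the multiplicities are chi_1: 1, chi_2: 1, chi_3: 1, chi_4: 1. Dimension check: dim(chi_5)*dim(chi_5) = 2*2 = 4 and sum (mult * dim) = 1*1 + 1*1 + 1*1 + 1*1 = 4.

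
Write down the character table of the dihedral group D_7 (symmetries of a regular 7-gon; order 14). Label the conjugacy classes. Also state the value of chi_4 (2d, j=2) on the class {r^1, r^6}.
Conjugacy classes: {e} of size 1, {r^1, r^6} of size 2, {r^2, r^5} of size 2, {r^3, r^4} of size 2, {s, sr, ..., sr^6} of size 7.
Character table:
  irrep \ class              {e} (size 1)  {r^1, r^6} (size 2)  {r^2, r^5} (size 2)  {r^3, r^4} (size 2)  {s, sr, ..., sr^6} (size 7)
  chi_1 (triv)               1             1                    1                    1                    1                          
  chi_2 (sign: r->1, s->-1)  1             1                    1                    1                    -1                         
  chi_3 (2d, j=1)            2             2*cos(2*pi/7)        -2*cos(3*pi/7)       -2*cos(pi/7)         0                          
  chi_4 (2d, j=2)            2             -2*cos(3*pi/7)       -2*cos(pi/7)         2*cos(2*pi/7)        0                          
  chi_5 (2d, j=3)            2             -2*cos(pi/7)         2*cos(2*pi/7)        -2*cos(3*pi/7)       0                          

Spot check: chi_4 (2d, j=2) on {r^1, r^6} = -2*cos(3*pi/7).

Justification: D_7 has order 2*7 = 14 with 5 conjugacy classes, hence 5 irreducibles. Sum of squared dims 1 + 1 + 4 + 4 + 4 = 14 = |G|. Linear characters come from the abelianisation; the 2-dimensional irreps have character r^k -> 2*cos(2*pi*j*k/7), reflections -> 0.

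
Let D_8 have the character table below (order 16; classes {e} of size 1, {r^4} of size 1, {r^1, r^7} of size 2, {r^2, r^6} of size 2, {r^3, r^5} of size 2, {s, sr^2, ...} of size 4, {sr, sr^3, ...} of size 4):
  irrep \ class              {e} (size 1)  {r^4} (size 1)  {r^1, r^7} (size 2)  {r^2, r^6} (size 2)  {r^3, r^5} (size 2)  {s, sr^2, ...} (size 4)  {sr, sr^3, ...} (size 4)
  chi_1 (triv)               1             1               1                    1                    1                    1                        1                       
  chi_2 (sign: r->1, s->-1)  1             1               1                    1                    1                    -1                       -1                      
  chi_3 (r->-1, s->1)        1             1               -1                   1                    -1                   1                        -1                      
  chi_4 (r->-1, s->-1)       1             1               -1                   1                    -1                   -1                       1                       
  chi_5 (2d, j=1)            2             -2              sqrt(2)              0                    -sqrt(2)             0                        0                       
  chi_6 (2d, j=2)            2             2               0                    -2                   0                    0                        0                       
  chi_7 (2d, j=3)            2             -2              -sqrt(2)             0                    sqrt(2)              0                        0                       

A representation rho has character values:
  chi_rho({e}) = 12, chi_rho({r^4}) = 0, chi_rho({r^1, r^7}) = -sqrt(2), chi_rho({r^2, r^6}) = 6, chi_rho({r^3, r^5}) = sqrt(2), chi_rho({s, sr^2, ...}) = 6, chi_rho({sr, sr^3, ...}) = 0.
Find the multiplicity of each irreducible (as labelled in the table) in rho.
Multiplicities: chi_1: 3, chi_2: 0, chi_3: 3, chi_4: 0, chi_5: 1, chi_6: 0, chi_7: 2.

Justification: Use <chi_rho, chi> = (1/|G|) sum_C |C| * chi_rho(C) * conj(chi(C)) with |G| = 16 for each irreducible chi in the table:
  <chi_rho, chi_1> = (1/16)[1*(12)*conj(1) + 1*(0)*conj(1) + 2*(-sqrt(2))*conj(1) + 2*(6)*conj(1) + 2*(sqrt(2))*conj(1) + 4*(6)*conj(1) + 4*(0)*conj(1)]
      = (1/16)[(12) + (0) + (-2*sqrt(2)) + (12) + (2*sqrt(2)) + (24) + (0)] = 48/16 = 3
  <chi_rho, chi_2> = (1/16)[1*(12)*conj(1) + 1*(0)*conj(1) + 2*(-sqrt(2))*conj(1) + 2*(6)*conj(1) + 2*(sqrt(2))*conj(1) + 4*(6)*conj(-1) + 4*(0)*conj(-1)]
      = (1/16)[(12) + (0) + (-2*sqrt(2)) + (12) + (2*sqrt(2)) + (-24) + (0)] = 0/16 = 0
  <chi_rho, chi_3> = (1/16)[1*(12)*conj(1) + 1*(0)*conj(1) + 2*(-sqrt(2))*conj(-1) + 2*(6)*conj(1) + 2*(sqrt(2))*conj(-1) + 4*(6)*conj(1) + 4*(0)*conj(-1)]
      = (1/16)[(12) + (0) + (2*sqrt(2)) + (12) + (-2*sqrt(2)) + (24) + (0)] = 48/16 = 3
  <chi_rho, chi_4> = (1/16)[1*(12)*conj(1) + 1*(0)*conj(1) + 2*(-sqrt(2))*conj(-1) + 2*(6)*conj(1) + 2*(sqrt(2))*conj(-1) + 4*(6)*conj(-1) + 4*(0)*conj(1)]
      = (1/16)[(12) + (0) + (2*sqrt(2)) + (12) + (-2*sqrt(2)) + (-24) + (0)] = 0/16 = 0
  <chi_rho, chi_5> = (1/16)[1*(12)*conj(2) + 1*(0)*conj(-2) + 2*(-sqrt(2))*conj(sqrt(2)) + 2*(6)*conj(0) + 2*(sqrt(2))*conj(-sqrt(2)) + 4*(6)*conj(0) + 4*(0)*conj(0)]
      = (1/16)[(24) + (0) + (-4) + (0) + (-4) + (0) + (0)] = 16/16 = 1
  <chi_rho, chi_6> = (1/16)[1*(12)*conj(2) + 1*(0)*conj(2) + 2*(-sqrt(2))*conj(0) + 2*(6)*conj(-2) + 2*(sqrt(2))*conj(0) + 4*(6)*conj(0) + 4*(0)*conj(0)]
      = (1/16)[(24) + (0) + (0) + (-24) + (0) + (0) + (0)] = 0/16 = 0
  <chi_rho, chi_7> = (1/16)[1*(12)*conj(2) + 1*(0)*conj(-2) + 2*(-sqrt(2))*conj(-sqrt(2)) + 2*(6)*conj(0) + 2*(sqrt(2))*conj(sqrt(2)) + 4*(6)*conj(0) + 4*(0)*conj(0)]
      = (1/16)[(24) + (0) + (4) + (0) + (4) + (0) + (0)] = 32/16 = 2
Dimension check: dim(rho) = sum (mult * dim) = 3*1 + 0*1 + 3*1 + 0*1 + 1*2 + 0*2 + 2*2 = 12 = chi_rho(e) = 12.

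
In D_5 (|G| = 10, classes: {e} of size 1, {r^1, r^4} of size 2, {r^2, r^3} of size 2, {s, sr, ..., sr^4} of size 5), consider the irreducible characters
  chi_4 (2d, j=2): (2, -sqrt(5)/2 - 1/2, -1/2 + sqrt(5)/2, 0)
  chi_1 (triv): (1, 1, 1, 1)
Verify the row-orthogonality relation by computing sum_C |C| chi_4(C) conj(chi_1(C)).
Sum = 0; so <chi_4, chi_1> = 0 (distinct irreducibles are orthogonal).

Why: Compute term by term over conjugacy classes (|C| * chi_4(C) * conj(chi_1(C))):
  1*(2)*conj(1) + 2*(-sqrt(5)/2 - 1/2)*conj(1) + 2*(-1/2 + sqrt(5)/2)*conj(1) + 5*(0)*conj(1)
  = (2) + (-sqrt(5) - 1) + (-1 + sqrt(5)) + (0)
  = 0.
Dividing by |G| = 10 gives 0/10 = 0, matching the row-orthogonality relation <chi_4, chi_1> = [chi_4 = chi_1].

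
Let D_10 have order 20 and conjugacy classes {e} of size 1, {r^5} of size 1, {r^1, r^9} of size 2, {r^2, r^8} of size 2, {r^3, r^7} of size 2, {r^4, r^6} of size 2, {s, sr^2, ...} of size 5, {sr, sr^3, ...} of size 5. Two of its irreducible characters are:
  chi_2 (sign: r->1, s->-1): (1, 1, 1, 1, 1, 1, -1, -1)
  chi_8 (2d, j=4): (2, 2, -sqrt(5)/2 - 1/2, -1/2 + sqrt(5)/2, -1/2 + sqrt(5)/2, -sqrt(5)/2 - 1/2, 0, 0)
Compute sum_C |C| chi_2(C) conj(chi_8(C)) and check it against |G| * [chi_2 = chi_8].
Sum = 0; so <chi_2, chi_8> = 0 (distinct irreducibles are orthogonal).

Details: Compute term by term over conjugacy classes (|C| * chi_2(C) * conj(chi_8(C))):
  1*(1)*conj(2) + 1*(1)*conj(2) + 2*(1)*conj(-sqrt(5)/2 - 1/2) + 2*(1)*conj(-1/2 + sqrt(5)/2) + 2*(1)*conj(-1/2 + sqrt(5)/2) + 2*(1)*conj(-sqrt(5)/2 - 1/2) + 5*(-1)*conj(0) + 5*(-1)*conj(0)
  = (2) + (2) + (-sqrt(5) - 1) + (-1 + sqrt(5)) + (-1 + sqrt(5)) + (-sqrt(5) - 1) + (0) + (0)
  = 0.
Dividing by |G| = 20 gives 0/20 = 0, matching the row-orthogonality relation <chi_2, chi_8> = [chi_2 = chi_8].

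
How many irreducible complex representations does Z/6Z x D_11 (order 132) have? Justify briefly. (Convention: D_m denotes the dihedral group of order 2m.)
42

Derivation: The number of irreducible complex representations of a finite group equals its number of conjugacy classes. For a direct product, #classes(G x H) = #classes(G) * #classes(H). Z/6Z has 6 classes (abelian), D_11 has 7 classes, so 6 * 7 = 42, so Z/6Z x D_11 (order 132) has exactly 42 irreducible complex representations.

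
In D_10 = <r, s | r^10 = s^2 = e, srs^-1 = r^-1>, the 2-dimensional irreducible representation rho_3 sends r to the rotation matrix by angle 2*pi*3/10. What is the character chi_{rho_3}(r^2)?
chi_{rho_3}(r^2) = 2*cos(2*pi*3*2/10) = -sqrt(5)/2 - 1/2

Details: rho_3(r^2) is rotation by angle 2*pi*3*2/10, whose trace is 2*cos(2*pi*3*2/10) = -sqrt(5)/2 - 1/2.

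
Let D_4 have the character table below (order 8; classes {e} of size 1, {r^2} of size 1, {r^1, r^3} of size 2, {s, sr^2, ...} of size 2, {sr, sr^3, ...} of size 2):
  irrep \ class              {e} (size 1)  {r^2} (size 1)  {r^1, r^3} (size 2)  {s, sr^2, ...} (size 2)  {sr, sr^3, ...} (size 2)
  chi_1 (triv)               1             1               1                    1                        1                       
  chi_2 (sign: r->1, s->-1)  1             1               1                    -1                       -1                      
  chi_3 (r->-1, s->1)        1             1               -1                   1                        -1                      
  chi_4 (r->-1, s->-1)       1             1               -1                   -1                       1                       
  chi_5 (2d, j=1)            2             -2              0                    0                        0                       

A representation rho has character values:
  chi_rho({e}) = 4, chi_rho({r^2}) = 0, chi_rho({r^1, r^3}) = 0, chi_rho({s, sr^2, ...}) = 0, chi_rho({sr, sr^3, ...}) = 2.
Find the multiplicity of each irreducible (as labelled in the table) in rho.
Multiplicities: chi_1: 1, chi_2: 0, chi_3: 0, chi_4: 1, chi_5: 1.

Argument: Use <chi_rho, chi> = (1/|G|) sum_C |C| * chi_rho(C) * conj(chi(C)) with |G| = 8 for each irreducible chi in the table:
  <chi_rho, chi_1> = (1/8)[1*(4)*conj(1) + 1*(0)*conj(1) + 2*(0)*conj(1) + 2*(0)*conj(1) + 2*(2)*conj(1)]
      = (1/8)[(4) + (0) + (0) + (0) + (4)] = 8/8 = 1
  <chi_rho, chi_2> = (1/8)[1*(4)*conj(1) + 1*(0)*conj(1) + 2*(0)*conj(1) + 2*(0)*conj(-1) + 2*(2)*conj(-1)]
      = (1/8)[(4) + (0) + (0) + (0) + (-4)] = 0/8 = 0
  <chi_rho, chi_3> = (1/8)[1*(4)*conj(1) + 1*(0)*conj(1) + 2*(0)*conj(-1) + 2*(0)*conj(1) + 2*(2)*conj(-1)]
      = (1/8)[(4) + (0) + (0) + (0) + (-4)] = 0/8 = 0
  <chi_rho, chi_4> = (1/8)[1*(4)*conj(1) + 1*(0)*conj(1) + 2*(0)*conj(-1) + 2*(0)*conj(-1) + 2*(2)*conj(1)]
      = (1/8)[(4) + (0) + (0) + (0) + (4)] = 8/8 = 1
  <chi_rho, chi_5> = (1/8)[1*(4)*conj(2) + 1*(0)*conj(-2) + 2*(0)*conj(0) + 2*(0)*conj(0) + 2*(2)*conj(0)]
      = (1/8)[(8) + (0) + (0) + (0) + (0)] = 8/8 = 1
Dimension check: dim(rho) = sum (mult * dim) = 1*1 + 0*1 + 0*1 + 1*1 + 1*2 = 4 = chi_rho(e) = 4.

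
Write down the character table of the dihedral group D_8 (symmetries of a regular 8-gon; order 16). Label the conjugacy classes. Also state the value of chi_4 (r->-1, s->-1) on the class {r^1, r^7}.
Conjugacy classes: {e} of size 1, {r^4} of size 1, {r^1, r^7} of size 2, {r^2, r^6} of size 2, {r^3, r^5} of size 2, {s, sr^2, ...} of size 4, {sr, sr^3, ...} of size 4.
Character table:
  irrep \ class              {e} (size 1)  {r^4} (size 1)  {r^1, r^7} (size 2)  {r^2, r^6} (size 2)  {r^3, r^5} (size 2)  {s, sr^2, ...} (size 4)  {sr, sr^3, ...} (size 4)
  chi_1 (triv)               1             1               1                    1                    1                    1                        1                       
  chi_2 (sign: r->1, s->-1)  1             1               1                    1                    1                    -1                       -1                      
  chi_3 (r->-1, s->1)        1             1               -1                   1                    -1                   1                        -1                      
  chi_4 (r->-1, s->-1)       1             1               -1                   1                    -1                   -1                       1                       
  chi_5 (2d, j=1)            2             -2              sqrt(2)              0                    -sqrt(2)             0                        0                       
  chi_6 (2d, j=2)            2             2               0                    -2                   0                    0                        0                       
  chi_7 (2d, j=3)            2             -2              -sqrt(2)             0                    sqrt(2)              0                        0                       

Spot check: chi_4 (r->-1, s->-1) on {r^1, r^7} = -1.

Justification: D_8 has order 2*8 = 16 with 7 conjugacy classes, hence 7 irreducibles. Sum of squared dims 1 + 1 + 1 + 1 + 4 + 4 + 4 = 16 = |G|. Linear characters come from the abelianisation; the 2-dimensional irreps have character r^k -> 2*cos(2*pi*j*k/8), reflections -> 0.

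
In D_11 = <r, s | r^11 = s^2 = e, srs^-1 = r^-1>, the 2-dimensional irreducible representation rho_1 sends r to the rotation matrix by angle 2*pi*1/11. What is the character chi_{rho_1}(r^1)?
chi_{rho_1}(r^1) = 2*cos(2*pi*1*1/11) = 2*cos(2*pi/11)

Solution. rho_1(r^1) is rotation by angle 2*pi*1*1/11, whose trace is 2*cos(2*pi*1*1/11) = 2*cos(2*pi/11).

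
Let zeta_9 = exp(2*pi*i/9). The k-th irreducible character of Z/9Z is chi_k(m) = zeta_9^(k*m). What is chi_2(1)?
chi_2(1) = zeta_9^2 = exp(4*I*pi/9)

Proof sketch: chi_2(1) = zeta_9^(2*1) = zeta_9^2. Since zeta_9^9 = 1, this equals zeta_9^2 = exp(2*pi*i*2/9) = exp(4*I*pi/9).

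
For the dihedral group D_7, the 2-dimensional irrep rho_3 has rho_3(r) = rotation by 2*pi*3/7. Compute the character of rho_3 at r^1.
chi_{rho_3}(r^1) = 2*cos(2*pi*3*1/7) = -2*cos(pi/7)

Derivation: rho_3(r^1) is rotation by angle 2*pi*3*1/7, whose trace is 2*cos(2*pi*3*1/7) = -2*cos(pi/7).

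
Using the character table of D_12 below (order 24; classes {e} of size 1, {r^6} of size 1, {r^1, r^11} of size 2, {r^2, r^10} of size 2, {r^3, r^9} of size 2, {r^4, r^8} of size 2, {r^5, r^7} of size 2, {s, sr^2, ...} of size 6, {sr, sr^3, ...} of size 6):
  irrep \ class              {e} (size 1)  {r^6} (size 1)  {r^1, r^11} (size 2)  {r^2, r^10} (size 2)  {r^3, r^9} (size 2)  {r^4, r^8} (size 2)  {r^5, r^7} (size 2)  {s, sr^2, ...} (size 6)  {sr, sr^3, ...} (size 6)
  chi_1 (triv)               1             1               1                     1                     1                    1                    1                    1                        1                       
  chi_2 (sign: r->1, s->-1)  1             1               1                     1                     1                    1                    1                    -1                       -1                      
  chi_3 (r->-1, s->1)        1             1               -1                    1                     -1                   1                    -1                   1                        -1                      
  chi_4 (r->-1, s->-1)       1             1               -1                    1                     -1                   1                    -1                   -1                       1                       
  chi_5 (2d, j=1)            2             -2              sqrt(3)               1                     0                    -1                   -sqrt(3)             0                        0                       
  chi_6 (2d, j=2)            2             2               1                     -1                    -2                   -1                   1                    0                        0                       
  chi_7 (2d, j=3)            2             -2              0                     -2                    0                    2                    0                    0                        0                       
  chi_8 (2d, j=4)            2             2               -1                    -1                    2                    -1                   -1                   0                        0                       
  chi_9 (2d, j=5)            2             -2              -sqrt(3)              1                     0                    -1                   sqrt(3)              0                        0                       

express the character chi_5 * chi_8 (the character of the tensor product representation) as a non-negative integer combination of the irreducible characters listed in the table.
chi_5 tensor chi_8 = chi_7 + chi_9 (all other irreducibles have multiplicity 0).

Reasoning: The character of a tensor product is the pointwise product (chi_5 * chi_8)(C) = chi_5(C) * chi_8(C):
  {e}: (2)*(2), {r^6}: (-2)*(2), {r^1, r^11}: (sqrt(3))*(-1), {r^2, r^10}: (1)*(-1), {r^3, r^9}: (0)*(2), {r^4, r^8}: (-1)*(-1), {r^5, r^7}: (-sqrt(3))*(-1), {s, sr^2, ...}: (0)*(0), {sr, sr^3, ...}: (0)*(0)
so (chi_5 * chi_8) takes values
  {e} -> 4, {r^6} -> -4, {r^1, r^11} -> -sqrt(3), {r^2, r^10} -> -1, {r^3, r^9} -> 0, {r^4, r^8} -> 1, {r^5, r^7} -> sqrt(3), {s, sr^2, ...} -> 0, {sr, sr^3, ...} -> 0.
Now take the inner product of this character with each irreducible chi from the table, <chi_5*chi_8, chi> = (1/24) sum_C |C| (chi_5*chi_8)(C) conj(chi(C)):
  <chi_5*chi_8, chi_1> = (1/24)[1*(4)*conj(1) + 1*(-4)*conj(1) + 2*(-sqrt(3))*conj(1) + 2*(-1)*conj(1) + 2*(0)*conj(1) + 2*(1)*conj(1) + 2*(sqrt(3))*conj(1) + 6*(0)*conj(1) + 6*(0)*conj(1)]
      = (1/24)[(4) + (-4) + (-2*sqrt(3)) + (-2) + (0) + (2) + (2*sqrt(3)) + (0) + (0)] = 0/24 = 0
  <chi_5*chi_8, chi_2> = (1/24)[1*(4)*conj(1) + 1*(-4)*conj(1) + 2*(-sqrt(3))*conj(1) + 2*(-1)*conj(1) + 2*(0)*conj(1) + 2*(1)*conj(1) + 2*(sqrt(3))*conj(1) + 6*(0)*conj(-1) + 6*(0)*conj(-1)]
      = (1/24)[(4) + (-4) + (-2*sqrt(3)) + (-2) + (0) + (2) + (2*sqrt(3)) + (0) + (0)] = 0/24 = 0
  <chi_5*chi_8, chi_3> = (1/24)[1*(4)*conj(1) + 1*(-4)*conj(1) + 2*(-sqrt(3))*conj(-1) + 2*(-1)*conj(1) + 2*(0)*conj(-1) + 2*(1)*conj(1) + 2*(sqrt(3))*conj(-1) + 6*(0)*conj(1) + 6*(0)*conj(-1)]
      = (1/24)[(4) + (-4) + (2*sqrt(3)) + (-2) + (0) + (2) + (-2*sqrt(3)) + (0) + (0)] = 0/24 = 0
  <chi_5*chi_8, chi_4> = (1/24)[1*(4)*conj(1) + 1*(-4)*conj(1) + 2*(-sqrt(3))*conj(-1) + 2*(-1)*conj(1) + 2*(0)*conj(-1) + 2*(1)*conj(1) + 2*(sqrt(3))*conj(-1) + 6*(0)*conj(-1) + 6*(0)*conj(1)]
      = (1/24)[(4) + (-4) + (2*sqrt(3)) + (-2) + (0) + (2) + (-2*sqrt(3)) + (0) + (0)] = 0/24 = 0
  <chi_5*chi_8, chi_5> = (1/24)[1*(4)*conj(2) + 1*(-4)*conj(-2) + 2*(-sqrt(3))*conj(sqrt(3)) + 2*(-1)*conj(1) + 2*(0)*conj(0) + 2*(1)*conj(-1) + 2*(sqrt(3))*conj(-sqrt(3)) + 6*(0)*conj(0) + 6*(0)*conj(0)]
      = (1/24)[(8) + (8) + (-6) + (-2) + (0) + (-2) + (-6) + (0) + (0)] = 0/24 = 0
  <chi_5*chi_8, chi_6> = (1/24)[1*(4)*conj(2) + 1*(-4)*conj(2) + 2*(-sqrt(3))*conj(1) + 2*(-1)*conj(-1) + 2*(0)*conj(-2) + 2*(1)*conj(-1) + 2*(sqrt(3))*conj(1) + 6*(0)*conj(0) + 6*(0)*conj(0)]
      = (1/24)[(8) + (-8) + (-2*sqrt(3)) + (2) + (0) + (-2) + (2*sqrt(3)) + (0) + (0)] = 0/24 = 0
  <chi_5*chi_8, chi_7> = (1/24)[1*(4)*conj(2) + 1*(-4)*conj(-2) + 2*(-sqrt(3))*conj(0) + 2*(-1)*conj(-2) + 2*(0)*conj(0) + 2*(1)*conj(2) + 2*(sqrt(3))*conj(0) + 6*(0)*conj(0) + 6*(0)*conj(0)]
      = (1/24)[(8) + (8) + (0) + (4) + (0) + (4) + (0) + (0) + (0)] = 24/24 = 1
  <chi_5*chi_8, chi_8> = (1/24)[1*(4)*conj(2) + 1*(-4)*conj(2) + 2*(-sqrt(3))*conj(-1) + 2*(-1)*conj(-1) + 2*(0)*conj(2) + 2*(1)*conj(-1) + 2*(sqrt(3))*conj(-1) + 6*(0)*conj(0) + 6*(0)*conj(0)]
      = (1/24)[(8) + (-8) + (2*sqrt(3)) + (2) + (0) + (-2) + (-2*sqrt(3)) + (0) + (0)] = 0/24 = 0
  <chi_5*chi_8, chi_9> = (1/24)[1*(4)*conj(2) + 1*(-4)*conj(-2) + 2*(-sqrt(3))*conj(-sqrt(3)) + 2*(-1)*conj(1) + 2*(0)*conj(0) + 2*(1)*conj(-1) + 2*(sqrt(3))*conj(sqrt(3)) + 6*(0)*conj(0) + 6*(0)*conj(0)]
      = (1/24)[(8) + (8) + (6) + (-2) + (0) + (-2) + (6) + (0) + (0)] = 24/24 = 1
Hence the multiplicities are chi_7: 1, chi_9: 1. Dimension check: dim(chi_5)*dim(chi_8) = 2*2 = 4 and sum (mult * dim) = 1*2 + 1*2 = 4.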